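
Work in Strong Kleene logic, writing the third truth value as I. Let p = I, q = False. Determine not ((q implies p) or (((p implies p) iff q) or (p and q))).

False

q implies p = False implies I = True  [not False or I]
p implies p = I implies I = I
(p implies p) iff q = I iff False = I
p and q = I and False = False
((p implies p) iff q) or (p and q) = I or False = I
(q implies p) or (((p implies p) iff q) or (p and q)) = True or I = True
not ((q implies p) or (((p implies p) iff q) or (p and q))) = not True = False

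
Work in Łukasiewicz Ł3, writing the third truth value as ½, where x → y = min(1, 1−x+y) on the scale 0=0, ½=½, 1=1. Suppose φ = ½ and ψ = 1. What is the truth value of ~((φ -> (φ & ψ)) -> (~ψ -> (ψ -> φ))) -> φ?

φ & ψ = ½ & 1 = ½
φ -> (φ & ψ) = ½ -> ½ = 1  [min(1, 1−½+½)]
~ψ = ~1 = 0
ψ -> φ = 1 -> ½ = ½
~ψ -> (ψ -> φ) = 0 -> ½ = 1
(φ -> (φ & ψ)) -> (~ψ -> (ψ -> φ)) = 1 -> 1 = 1
~((φ -> (φ & ψ)) -> (~ψ -> (ψ -> φ))) = ~1 = 0
~((φ -> (φ & ψ)) -> (~ψ -> (ψ -> φ))) -> φ = 0 -> ½ = 1

1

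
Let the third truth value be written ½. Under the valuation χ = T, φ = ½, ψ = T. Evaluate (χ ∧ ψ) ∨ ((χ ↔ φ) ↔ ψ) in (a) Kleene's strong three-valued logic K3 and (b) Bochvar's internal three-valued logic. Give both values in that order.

In Kleene's strong three-valued logic K3: χ ∧ ψ = T ∧ T = T
χ ↔ φ = T ↔ ½ = ½
(χ ↔ φ) ↔ ψ = ½ ↔ T = ½
(χ ∧ ψ) ∨ ((χ ↔ φ) ↔ ψ) = T ∨ ½ = T
In Bochvar's internal three-valued logic: χ ∧ ψ = T ∧ T = T
χ ↔ φ = T ↔ ½ = ½
(χ ↔ φ) ↔ ψ = ½ ↔ T = ½
(χ ∧ ψ) ∨ ((χ ↔ φ) ↔ ψ) = T ∨ ½ = ½
They differ because Kleene's strong three-valued logic K3 and Bochvar's internal three-valued logic treat ½ differently under the binary connectives.

T; ½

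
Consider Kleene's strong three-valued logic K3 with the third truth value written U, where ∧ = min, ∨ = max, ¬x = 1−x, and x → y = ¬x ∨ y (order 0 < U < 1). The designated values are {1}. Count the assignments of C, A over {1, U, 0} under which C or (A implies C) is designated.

5

Of the 9 assignments, 5 give a value in {1}.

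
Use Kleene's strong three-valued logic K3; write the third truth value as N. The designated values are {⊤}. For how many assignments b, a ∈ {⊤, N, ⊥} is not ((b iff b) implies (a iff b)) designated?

2

Designated under: (b=⊤, a=⊥); (b=⊥, a=⊤).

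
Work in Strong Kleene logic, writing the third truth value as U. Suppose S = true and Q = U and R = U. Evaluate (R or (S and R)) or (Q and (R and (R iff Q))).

S and R = true and U = U
R or (S and R) = U or U = U
R iff Q = U iff U = U
R and (R iff Q) = U and U = U
Q and (R and (R iff Q)) = U and U = U
(R or (S and R)) or (Q and (R and (R iff Q))) = U or U = U

U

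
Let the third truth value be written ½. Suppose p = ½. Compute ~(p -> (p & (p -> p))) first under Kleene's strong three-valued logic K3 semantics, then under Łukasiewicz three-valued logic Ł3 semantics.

In Kleene's strong three-valued logic K3: p -> p = ½ -> ½ = ½
p & (p -> p) = ½ & ½ = ½
p -> (p & (p -> p)) = ½ -> ½ = ½
~(p -> (p & (p -> p))) = ~½ = ½
In Łukasiewicz three-valued logic Ł3: p -> p = ½ -> ½ = true
p & (p -> p) = ½ & true = ½
p -> (p & (p -> p)) = ½ -> ½ = true
~(p -> (p & (p -> p))) = ~true = false
They differ because Kleene's strong three-valued logic K3 and Łukasiewicz three-valued logic Ł3 treat ½ differently under implication.

½; false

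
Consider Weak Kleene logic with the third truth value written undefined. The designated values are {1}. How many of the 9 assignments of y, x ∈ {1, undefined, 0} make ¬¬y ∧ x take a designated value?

1

Designated under: (y=1, x=1).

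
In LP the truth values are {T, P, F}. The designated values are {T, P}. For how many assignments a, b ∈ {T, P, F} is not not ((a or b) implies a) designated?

8

Of the 9 assignments, 8 give a value in {T, P}.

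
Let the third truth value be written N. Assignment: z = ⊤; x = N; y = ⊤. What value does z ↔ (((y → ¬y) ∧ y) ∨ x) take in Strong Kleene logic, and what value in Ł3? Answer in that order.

N; N

In Strong Kleene logic: ¬y = ¬⊤ = ⊥
y → ¬y = ⊤ → ⊥ = ⊥
(y → ¬y) ∧ y = ⊥ ∧ ⊤ = ⊥
((y → ¬y) ∧ y) ∨ x = ⊥ ∨ N = N
z ↔ (((y → ¬y) ∧ y) ∨ x) = ⊤ ↔ N = N
In Ł3: ¬y = ¬⊤ = ⊥
y → ¬y = ⊤ → ⊥ = ⊥
(y → ¬y) ∧ y = ⊥ ∧ ⊤ = ⊥
((y → ¬y) ∧ y) ∨ x = ⊥ ∨ N = N
z ↔ (((y → ¬y) ∧ y) ∨ x) = ⊤ ↔ N = N  [1 − |1−½|]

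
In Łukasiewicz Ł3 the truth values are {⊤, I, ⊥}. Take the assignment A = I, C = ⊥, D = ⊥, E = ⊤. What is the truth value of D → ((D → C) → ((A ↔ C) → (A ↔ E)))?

D → C = ⊥ → ⊥ = ⊤
A ↔ C = I ↔ ⊥ = I  [1 − |½−0|]
A ↔ E = I ↔ ⊤ = I
(A ↔ C) → (A ↔ E) = I → I = ⊤
(D → C) → ((A ↔ C) → (A ↔ E)) = ⊤ → ⊤ = ⊤
D → ((D → C) → ((A ↔ C) → (A ↔ E))) = ⊥ → ⊤ = ⊤

⊤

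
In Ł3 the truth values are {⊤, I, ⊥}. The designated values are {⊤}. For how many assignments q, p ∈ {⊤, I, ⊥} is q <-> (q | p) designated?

6

Of the 9 assignments, 6 give a value in {⊤}.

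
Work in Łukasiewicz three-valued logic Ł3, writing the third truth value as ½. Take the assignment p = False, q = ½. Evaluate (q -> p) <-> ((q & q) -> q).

½

q -> p = ½ -> False = ½
q & q = ½ & ½ = ½
(q & q) -> q = ½ -> ½ = True
(q -> p) <-> ((q & q) -> q) = ½ <-> True = ½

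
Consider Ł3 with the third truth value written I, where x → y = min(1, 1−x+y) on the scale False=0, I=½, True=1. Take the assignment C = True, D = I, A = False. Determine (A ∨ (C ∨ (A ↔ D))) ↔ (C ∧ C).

True

A ↔ D = False ↔ I = I
C ∨ (A ↔ D) = True ∨ I = True
A ∨ (C ∨ (A ↔ D)) = False ∨ True = True
C ∧ C = True ∧ True = True
(A ∨ (C ∨ (A ↔ D))) ↔ (C ∧ C) = True ↔ True = True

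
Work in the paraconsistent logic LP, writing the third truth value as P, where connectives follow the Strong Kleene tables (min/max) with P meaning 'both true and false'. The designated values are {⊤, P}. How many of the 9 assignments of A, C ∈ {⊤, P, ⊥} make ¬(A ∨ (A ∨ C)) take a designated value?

Designated under: (A=P, C=P); (A=P, C=⊥); (A=⊥, C=P); (A=⊥, C=⊥).

4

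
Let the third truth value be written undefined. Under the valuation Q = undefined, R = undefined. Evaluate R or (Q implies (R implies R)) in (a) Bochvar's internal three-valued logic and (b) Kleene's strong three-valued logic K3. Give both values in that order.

In Bochvar's internal three-valued logic: R implies R = undefined implies undefined = undefined  [any arg is the third value ⇒ result is the third value]
Q implies (R implies R) = undefined implies undefined = undefined
R or (Q implies (R implies R)) = undefined or undefined = undefined
In Kleene's strong three-valued logic K3: R implies R = undefined implies undefined = undefined
Q implies (R implies R) = undefined implies undefined = undefined
R or (Q implies (R implies R)) = undefined or undefined = undefined

undefined; undefined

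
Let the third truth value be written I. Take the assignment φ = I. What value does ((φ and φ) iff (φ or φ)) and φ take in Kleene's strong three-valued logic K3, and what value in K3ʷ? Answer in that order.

In Kleene's strong three-valued logic K3: φ and φ = I and I = I
φ or φ = I or I = I
(φ and φ) iff (φ or φ) = I iff I = I
((φ and φ) iff (φ or φ)) and φ = I and I = I
In K3ʷ: φ and φ = I and I = I
φ or φ = I or I = I
(φ and φ) iff (φ or φ) = I iff I = I
((φ and φ) iff (φ or φ)) and φ = I and I = I

I; I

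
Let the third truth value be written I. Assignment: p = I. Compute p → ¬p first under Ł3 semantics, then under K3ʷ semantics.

⊤; I

In Ł3: ¬p = ¬I = I
p → ¬p = I → I = ⊤  [min(1, 1−½+½)]
In K3ʷ: ¬p = ¬I = I
p → ¬p = I → I = I
They differ because Ł3 and K3ʷ treat I differently under the binary connectives.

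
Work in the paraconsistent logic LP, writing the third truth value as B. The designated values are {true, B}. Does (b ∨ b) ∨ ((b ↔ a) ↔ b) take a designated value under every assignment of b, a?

No

Countermodel: b=false, a=false gives false, which is not designated.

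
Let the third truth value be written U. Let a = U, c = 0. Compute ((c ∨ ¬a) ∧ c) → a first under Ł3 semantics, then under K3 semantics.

1; 1

In Ł3: ¬a = ¬U = U
c ∨ ¬a = 0 ∨ U = U
(c ∨ ¬a) ∧ c = U ∧ 0 = 0
((c ∨ ¬a) ∧ c) → a = 0 → U = 1  [min(1, 1−0+½)]
In K3: ¬a = ¬U = U
c ∨ ¬a = 0 ∨ U = U
(c ∨ ¬a) ∧ c = U ∧ 0 = 0
((c ∨ ¬a) ∧ c) → a = 0 → U = 1  [¬0 ∨ U]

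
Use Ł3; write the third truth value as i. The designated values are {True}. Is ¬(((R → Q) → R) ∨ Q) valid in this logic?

No

Countermodel: R=True, Q=True gives False, which is not designated.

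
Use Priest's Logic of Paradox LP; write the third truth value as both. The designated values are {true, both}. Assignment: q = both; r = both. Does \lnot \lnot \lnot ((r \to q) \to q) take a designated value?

Yes

r \to q = both \to both = both  [\lnot both \lor both]
(r \to q) \to q = both \to both = both
\lnot ((r \to q) \to q) = \lnot both = both
\lnot \lnot ((r \to q) \to q) = \lnot both = both
\lnot \lnot \lnot ((r \to q) \to q) = \lnot both = both
both ∈ {true, both}.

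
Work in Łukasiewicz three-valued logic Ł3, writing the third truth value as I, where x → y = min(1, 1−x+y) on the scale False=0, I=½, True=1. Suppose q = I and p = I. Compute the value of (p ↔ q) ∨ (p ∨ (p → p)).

True

p ↔ q = I ↔ I = True  [1 − |½−½|]
p → p = I → I = True
p ∨ (p → p) = I ∨ True = True
(p ↔ q) ∨ (p ∨ (p → p)) = True ∨ True = True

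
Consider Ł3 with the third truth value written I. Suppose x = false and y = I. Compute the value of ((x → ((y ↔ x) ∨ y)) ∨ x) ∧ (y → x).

I

y ↔ x = I ↔ false = I
(y ↔ x) ∨ y = I ∨ I = I
x → ((y ↔ x) ∨ y) = false → I = true
(x → ((y ↔ x) ∨ y)) ∨ x = true ∨ false = true
y → x = I → false = I
((x → ((y ↔ x) ∨ y)) ∨ x) ∧ (y → x) = true ∧ I = I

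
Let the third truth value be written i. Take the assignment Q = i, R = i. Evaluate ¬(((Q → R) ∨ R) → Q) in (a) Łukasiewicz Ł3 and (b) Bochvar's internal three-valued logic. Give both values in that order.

In Łukasiewicz Ł3: Q → R = i → i = ⊤
(Q → R) ∨ R = ⊤ ∨ i = ⊤
((Q → R) ∨ R) → Q = ⊤ → i = i
¬(((Q → R) ∨ R) → Q) = ¬i = i
In Bochvar's internal three-valued logic: Q → R = i → i = i  [any arg is the third value ⇒ result is the third value]
(Q → R) ∨ R = i ∨ i = i
((Q → R) ∨ R) → Q = i → i = i
¬(((Q → R) ∨ R) → Q) = ¬i = i

i; i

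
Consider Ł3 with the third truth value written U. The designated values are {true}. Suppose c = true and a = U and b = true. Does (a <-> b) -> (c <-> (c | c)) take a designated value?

a <-> b = U <-> true = U  [1 − |½−1|]
c | c = true | true = true
c <-> (c | c) = true <-> true = true
(a <-> b) -> (c <-> (c | c)) = U -> true = true
true ∈ {true}.

Yes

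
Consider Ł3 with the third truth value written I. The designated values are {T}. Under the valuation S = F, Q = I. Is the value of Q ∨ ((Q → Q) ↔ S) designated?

Q → Q = I → I = T  [min(1, 1−½+½)]
(Q → Q) ↔ S = T ↔ F = F
Q ∨ ((Q → Q) ↔ S) = I ∨ F = I
I ∉ {T}.

No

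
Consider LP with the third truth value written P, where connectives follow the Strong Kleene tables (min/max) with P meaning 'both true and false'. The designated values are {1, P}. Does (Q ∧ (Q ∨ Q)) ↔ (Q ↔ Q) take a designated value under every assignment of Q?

No

Countermodel: Q=0 gives 0, which is not designated.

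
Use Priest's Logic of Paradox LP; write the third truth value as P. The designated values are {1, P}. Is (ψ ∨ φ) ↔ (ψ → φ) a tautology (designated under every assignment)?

Countermodel: ψ=1, φ=0 gives 0, which is not designated.

No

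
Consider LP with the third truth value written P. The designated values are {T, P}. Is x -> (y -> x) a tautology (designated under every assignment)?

Every assignment of x, y over {T, P, F} gives a value in {T, P}.
In particular, with x=P, y=P: x -> (y -> x) = P.

Yes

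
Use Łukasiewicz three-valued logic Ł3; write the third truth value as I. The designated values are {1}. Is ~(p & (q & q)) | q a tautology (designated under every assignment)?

No

Countermodel: p=1, q=I gives I, which is not designated.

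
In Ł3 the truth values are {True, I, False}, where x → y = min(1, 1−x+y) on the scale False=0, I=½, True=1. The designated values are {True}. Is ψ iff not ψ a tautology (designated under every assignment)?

Countermodel: ψ=True gives False, which is not designated.

No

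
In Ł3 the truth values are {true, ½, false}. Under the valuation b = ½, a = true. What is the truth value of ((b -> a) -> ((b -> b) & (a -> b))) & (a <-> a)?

b -> a = ½ -> true = true  [min(1, 1−½+1)]
b -> b = ½ -> ½ = true
a -> b = true -> ½ = ½
(b -> b) & (a -> b) = true & ½ = ½
(b -> a) -> ((b -> b) & (a -> b)) = true -> ½ = ½
a <-> a = true <-> true = true
((b -> a) -> ((b -> b) & (a -> b))) & (a <-> a) = ½ & true = ½

½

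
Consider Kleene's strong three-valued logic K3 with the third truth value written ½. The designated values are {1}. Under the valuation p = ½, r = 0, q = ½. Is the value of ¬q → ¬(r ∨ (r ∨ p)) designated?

¬q = ¬½ = ½
r ∨ p = 0 ∨ ½ = ½
r ∨ (r ∨ p) = 0 ∨ ½ = ½
¬(r ∨ (r ∨ p)) = ¬½ = ½
¬q → ¬(r ∨ (r ∨ p)) = ½ → ½ = ½  [¬½ ∨ ½]
½ ∉ {1}.

No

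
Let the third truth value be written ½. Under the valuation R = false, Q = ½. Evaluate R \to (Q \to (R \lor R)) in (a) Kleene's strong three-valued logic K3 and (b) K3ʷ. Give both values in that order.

In Kleene's strong three-valued logic K3: R \lor R = false \lor false = false
Q \to (R \lor R) = ½ \to false = ½  [\lnot ½ \lor false]
R \to (Q \to (R \lor R)) = false \to ½ = true
In K3ʷ: R \lor R = false \lor false = false
Q \to (R \lor R) = ½ \to false = ½
R \to (Q \to (R \lor R)) = false \to ½ = ½
They differ because Kleene's strong three-valued logic K3 and K3ʷ treat ½ differently under the binary connectives.

true; ½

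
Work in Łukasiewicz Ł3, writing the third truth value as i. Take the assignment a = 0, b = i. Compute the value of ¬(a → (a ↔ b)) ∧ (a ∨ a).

a ↔ b = 0 ↔ i = i
a → (a ↔ b) = 0 → i = 1
¬(a → (a ↔ b)) = ¬1 = 0
a ∨ a = 0 ∨ 0 = 0
¬(a → (a ↔ b)) ∧ (a ∨ a) = 0 ∧ 0 = 0

0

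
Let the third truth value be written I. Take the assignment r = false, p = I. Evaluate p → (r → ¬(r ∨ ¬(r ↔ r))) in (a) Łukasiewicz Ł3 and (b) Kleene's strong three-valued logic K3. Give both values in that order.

true; true

In Łukasiewicz Ł3: r ↔ r = false ↔ false = true
¬(r ↔ r) = ¬true = false
r ∨ ¬(r ↔ r) = false ∨ false = false
¬(r ∨ ¬(r ↔ r)) = ¬false = true
r → ¬(r ∨ ¬(r ↔ r)) = false → true = true
p → (r → ¬(r ∨ ¬(r ↔ r))) = I → true = true
In Kleene's strong three-valued logic K3: r ↔ r = false ↔ false = true
¬(r ↔ r) = ¬true = false
r ∨ ¬(r ↔ r) = false ∨ false = false
¬(r ∨ ¬(r ↔ r)) = ¬false = true
r → ¬(r ∨ ¬(r ↔ r)) = false → true = true
p → (r → ¬(r ∨ ¬(r ↔ r))) = I → true = true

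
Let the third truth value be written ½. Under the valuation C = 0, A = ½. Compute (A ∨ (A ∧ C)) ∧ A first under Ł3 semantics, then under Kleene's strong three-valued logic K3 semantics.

In Ł3: A ∧ C = ½ ∧ 0 = 0
A ∨ (A ∧ C) = ½ ∨ 0 = ½
(A ∨ (A ∧ C)) ∧ A = ½ ∧ ½ = ½
In Kleene's strong three-valued logic K3: A ∧ C = ½ ∧ 0 = 0
A ∨ (A ∧ C) = ½ ∨ 0 = ½
(A ∨ (A ∧ C)) ∧ A = ½ ∧ ½ = ½

½; ½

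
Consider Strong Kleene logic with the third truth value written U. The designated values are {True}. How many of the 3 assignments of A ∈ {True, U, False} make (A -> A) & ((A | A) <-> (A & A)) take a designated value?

A=True: True ✓
A=U: U ·
A=False: True ✓

2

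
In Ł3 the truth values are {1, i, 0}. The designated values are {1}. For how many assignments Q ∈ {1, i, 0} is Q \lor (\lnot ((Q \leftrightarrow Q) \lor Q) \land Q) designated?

1

Q=1: 1 ✓
Q=i: i ·
Q=0: 0 ·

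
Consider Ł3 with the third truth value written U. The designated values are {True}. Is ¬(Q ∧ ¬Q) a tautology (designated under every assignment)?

No

Countermodel: Q=U gives U, which is not designated.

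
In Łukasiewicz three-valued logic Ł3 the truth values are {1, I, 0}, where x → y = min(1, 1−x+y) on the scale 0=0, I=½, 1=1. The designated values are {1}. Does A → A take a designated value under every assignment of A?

Every assignment of A over {1, I, 0} gives a value in {1}.
In particular, with A=I: A → A = 1.

Yes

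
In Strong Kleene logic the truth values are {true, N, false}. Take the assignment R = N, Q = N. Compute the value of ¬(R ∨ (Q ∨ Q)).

N

Q ∨ Q = N ∨ N = N
R ∨ (Q ∨ Q) = N ∨ N = N
¬(R ∨ (Q ∨ Q)) = ¬N = N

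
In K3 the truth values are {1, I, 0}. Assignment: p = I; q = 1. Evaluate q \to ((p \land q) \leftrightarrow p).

I

p \land q = I \land 1 = I
(p \land q) \leftrightarrow p = I \leftrightarrow I = I
q \to ((p \land q) \leftrightarrow p) = 1 \to I = I  [\lnot 1 \lor I]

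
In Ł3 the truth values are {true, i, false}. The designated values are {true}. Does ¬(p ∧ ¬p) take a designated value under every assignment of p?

No

Countermodel: p=i gives i, which is not designated.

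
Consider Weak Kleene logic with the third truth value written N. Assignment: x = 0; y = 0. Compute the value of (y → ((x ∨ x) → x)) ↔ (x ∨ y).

x ∨ x = 0 ∨ 0 = 0
(x ∨ x) → x = 0 → 0 = 1
y → ((x ∨ x) → x) = 0 → 1 = 1
x ∨ y = 0 ∨ 0 = 0
(y → ((x ∨ x) → x)) ↔ (x ∨ y) = 1 ↔ 0 = 0

0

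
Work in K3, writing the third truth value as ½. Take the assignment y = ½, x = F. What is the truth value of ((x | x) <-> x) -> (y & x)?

x | x = F | F = F
(x | x) <-> x = F <-> F = T
y & x = ½ & F = F
((x | x) <-> x) -> (y & x) = T -> F = F

F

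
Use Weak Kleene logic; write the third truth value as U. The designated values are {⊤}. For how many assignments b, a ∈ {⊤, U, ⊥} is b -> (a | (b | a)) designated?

Designated under: (b=⊤, a=⊤); (b=⊤, a=⊥); (b=⊥, a=⊤); (b=⊥, a=⊥).

4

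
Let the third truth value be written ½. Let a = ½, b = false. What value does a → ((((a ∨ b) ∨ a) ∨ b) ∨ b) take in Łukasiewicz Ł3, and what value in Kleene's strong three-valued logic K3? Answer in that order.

In Łukasiewicz Ł3: a ∨ b = ½ ∨ false = ½
(a ∨ b) ∨ a = ½ ∨ ½ = ½
((a ∨ b) ∨ a) ∨ b = ½ ∨ false = ½
(((a ∨ b) ∨ a) ∨ b) ∨ b = ½ ∨ false = ½
a → ((((a ∨ b) ∨ a) ∨ b) ∨ b) = ½ → ½ = true  [min(1, 1−½+½)]
In Kleene's strong three-valued logic K3: a ∨ b = ½ ∨ false = ½
(a ∨ b) ∨ a = ½ ∨ ½ = ½
((a ∨ b) ∨ a) ∨ b = ½ ∨ false = ½
(((a ∨ b) ∨ a) ∨ b) ∨ b = ½ ∨ false = ½
a → ((((a ∨ b) ∨ a) ∨ b) ∨ b) = ½ → ½ = ½  [¬½ ∨ ½]
They differ because Łukasiewicz Ł3 and Kleene's strong three-valued logic K3 treat ½ differently under implication.

true; ½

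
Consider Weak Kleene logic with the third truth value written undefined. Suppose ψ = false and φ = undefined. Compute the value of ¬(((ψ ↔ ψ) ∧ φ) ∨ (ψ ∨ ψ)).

undefined

ψ ↔ ψ = false ↔ false = true
(ψ ↔ ψ) ∧ φ = true ∧ undefined = undefined
ψ ∨ ψ = false ∨ false = false
((ψ ↔ ψ) ∧ φ) ∨ (ψ ∨ ψ) = undefined ∨ false = undefined
¬(((ψ ↔ ψ) ∧ φ) ∨ (ψ ∨ ψ)) = ¬undefined = undefined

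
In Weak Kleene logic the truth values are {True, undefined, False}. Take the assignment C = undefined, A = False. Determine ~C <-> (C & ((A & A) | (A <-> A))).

undefined

~C = ~undefined = undefined
A & A = False & False = False
A <-> A = False <-> False = True
(A & A) | (A <-> A) = False | True = True
C & ((A & A) | (A <-> A)) = undefined & True = undefined
~C <-> (C & ((A & A) | (A <-> A))) = undefined <-> undefined = undefined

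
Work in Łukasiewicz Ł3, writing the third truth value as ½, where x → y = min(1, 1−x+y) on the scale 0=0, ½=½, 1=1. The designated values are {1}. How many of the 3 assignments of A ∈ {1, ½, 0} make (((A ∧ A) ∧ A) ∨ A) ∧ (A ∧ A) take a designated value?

A=1: 1 ✓
A=½: ½ ·
A=0: 0 ·

1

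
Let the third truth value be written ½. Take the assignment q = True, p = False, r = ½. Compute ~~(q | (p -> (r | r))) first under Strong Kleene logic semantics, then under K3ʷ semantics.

True; ½

In Strong Kleene logic: r | r = ½ | ½ = ½
p -> (r | r) = False -> ½ = True
q | (p -> (r | r)) = True | True = True
~(q | (p -> (r | r))) = ~True = False
~~(q | (p -> (r | r))) = ~False = True
In K3ʷ: r | r = ½ | ½ = ½
p -> (r | r) = False -> ½ = ½  [any arg is the third value ⇒ result is the third value]
q | (p -> (r | r)) = True | ½ = ½
~(q | (p -> (r | r))) = ~½ = ½
~~(q | (p -> (r | r))) = ~½ = ½
They differ because Strong Kleene logic and K3ʷ treat ½ differently under the binary connectives.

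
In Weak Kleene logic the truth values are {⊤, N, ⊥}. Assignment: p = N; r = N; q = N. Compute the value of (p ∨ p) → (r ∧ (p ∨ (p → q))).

N

p ∨ p = N ∨ N = N
p → q = N → N = N  [any arg is the third value ⇒ result is the third value]
p ∨ (p → q) = N ∨ N = N
r ∧ (p ∨ (p → q)) = N ∧ N = N
(p ∨ p) → (r ∧ (p ∨ (p → q))) = N → N = N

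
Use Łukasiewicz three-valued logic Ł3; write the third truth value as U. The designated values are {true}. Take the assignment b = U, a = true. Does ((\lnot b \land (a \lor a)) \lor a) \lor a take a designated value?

Yes

\lnot b = \lnot U = U
a \lor a = true \lor true = true
\lnot b \land (a \lor a) = U \land true = U
(\lnot b \land (a \lor a)) \lor a = U \lor true = true
((\lnot b \land (a \lor a)) \lor a) \lor a = true \lor true = true
true ∈ {true}.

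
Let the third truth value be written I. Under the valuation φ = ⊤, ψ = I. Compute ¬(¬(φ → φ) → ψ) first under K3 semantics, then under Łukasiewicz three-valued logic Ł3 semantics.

⊥; ⊥

In K3: φ → φ = ⊤ → ⊤ = ⊤
¬(φ → φ) = ¬⊤ = ⊥
¬(φ → φ) → ψ = ⊥ → I = ⊤
¬(¬(φ → φ) → ψ) = ¬⊤ = ⊥
In Łukasiewicz three-valued logic Ł3: φ → φ = ⊤ → ⊤ = ⊤
¬(φ → φ) = ¬⊤ = ⊥
¬(φ → φ) → ψ = ⊥ → I = ⊤  [min(1, 1−0+½)]
¬(¬(φ → φ) → ψ) = ¬⊤ = ⊥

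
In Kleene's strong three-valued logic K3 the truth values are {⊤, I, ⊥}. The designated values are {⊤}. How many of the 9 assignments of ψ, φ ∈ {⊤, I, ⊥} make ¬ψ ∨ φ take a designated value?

5

Of the 9 assignments, 5 give a value in {⊤}.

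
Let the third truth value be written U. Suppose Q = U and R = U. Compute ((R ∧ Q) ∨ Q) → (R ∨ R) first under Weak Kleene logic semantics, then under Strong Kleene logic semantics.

In Weak Kleene logic: R ∧ Q = U ∧ U = U
(R ∧ Q) ∨ Q = U ∨ U = U
R ∨ R = U ∨ U = U
((R ∧ Q) ∨ Q) → (R ∨ R) = U → U = U  [any arg is the third value ⇒ result is the third value]
In Strong Kleene logic: R ∧ Q = U ∧ U = U
(R ∧ Q) ∨ Q = U ∨ U = U
R ∨ R = U ∨ U = U
((R ∧ Q) ∨ Q) → (R ∨ R) = U → U = U  [¬U ∨ U]

U; U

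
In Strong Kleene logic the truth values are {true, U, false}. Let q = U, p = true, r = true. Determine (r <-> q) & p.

U

r <-> q = true <-> U = U
(r <-> q) & p = U & true = U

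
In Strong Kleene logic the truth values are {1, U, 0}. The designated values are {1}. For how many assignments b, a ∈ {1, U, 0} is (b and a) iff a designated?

Designated under: (b=1, a=1); (b=1, a=0); (b=U, a=0); (b=0, a=0).

4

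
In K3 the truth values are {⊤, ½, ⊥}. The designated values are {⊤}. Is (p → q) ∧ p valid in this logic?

Countermodel: p=⊤, q=½ gives ½, which is not designated.

No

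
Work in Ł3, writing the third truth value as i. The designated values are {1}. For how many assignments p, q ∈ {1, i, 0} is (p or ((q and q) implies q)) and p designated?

3

Designated under: (p=1, q=1); (p=1, q=i); (p=1, q=0).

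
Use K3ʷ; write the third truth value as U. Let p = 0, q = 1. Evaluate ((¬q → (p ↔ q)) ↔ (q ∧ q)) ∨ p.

1

¬q = ¬1 = 0
p ↔ q = 0 ↔ 1 = 0
¬q → (p ↔ q) = 0 → 0 = 1
q ∧ q = 1 ∧ 1 = 1
(¬q → (p ↔ q)) ↔ (q ∧ q) = 1 ↔ 1 = 1
((¬q → (p ↔ q)) ↔ (q ∧ q)) ∨ p = 1 ∨ 0 = 1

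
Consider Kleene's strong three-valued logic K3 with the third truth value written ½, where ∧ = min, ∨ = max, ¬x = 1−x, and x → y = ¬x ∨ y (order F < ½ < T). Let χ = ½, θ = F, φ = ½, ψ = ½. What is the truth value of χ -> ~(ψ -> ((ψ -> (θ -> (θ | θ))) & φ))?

½

θ | θ = F | F = F
θ -> (θ | θ) = F -> F = T
ψ -> (θ -> (θ | θ)) = ½ -> T = T
(ψ -> (θ -> (θ | θ))) & φ = T & ½ = ½
ψ -> ((ψ -> (θ -> (θ | θ))) & φ) = ½ -> ½ = ½
~(ψ -> ((ψ -> (θ -> (θ | θ))) & φ)) = ~½ = ½
χ -> ~(ψ -> ((ψ -> (θ -> (θ | θ))) & φ)) = ½ -> ½ = ½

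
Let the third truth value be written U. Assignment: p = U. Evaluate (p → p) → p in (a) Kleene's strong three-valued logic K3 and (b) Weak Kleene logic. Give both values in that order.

U; U

In Kleene's strong three-valued logic K3: p → p = U → U = U
(p → p) → p = U → U = U
In Weak Kleene logic: p → p = U → U = U
(p → p) → p = U → U = U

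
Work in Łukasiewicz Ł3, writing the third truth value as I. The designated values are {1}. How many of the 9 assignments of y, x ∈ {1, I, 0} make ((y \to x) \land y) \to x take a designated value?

Of the 9 assignments, 8 give a value in {1}.

8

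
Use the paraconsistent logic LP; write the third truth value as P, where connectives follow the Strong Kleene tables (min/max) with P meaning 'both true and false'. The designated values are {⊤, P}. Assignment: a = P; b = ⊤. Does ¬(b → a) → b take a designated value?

Yes

b → a = ⊤ → P = P  [¬⊤ ∨ P]
¬(b → a) = ¬P = P
¬(b → a) → b = P → ⊤ = ⊤
⊤ ∈ {⊤, P}.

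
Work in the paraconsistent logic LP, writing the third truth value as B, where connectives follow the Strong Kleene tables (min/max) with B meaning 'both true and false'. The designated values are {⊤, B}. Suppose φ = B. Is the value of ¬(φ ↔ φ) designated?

φ ↔ φ = B ↔ B = B
¬(φ ↔ φ) = ¬B = B
B ∈ {⊤, B}.

Yes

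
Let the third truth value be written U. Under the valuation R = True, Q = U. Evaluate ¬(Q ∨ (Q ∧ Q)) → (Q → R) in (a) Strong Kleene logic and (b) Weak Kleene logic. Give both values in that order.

In Strong Kleene logic: Q ∧ Q = U ∧ U = U
Q ∨ (Q ∧ Q) = U ∨ U = U
¬(Q ∨ (Q ∧ Q)) = ¬U = U
Q → R = U → True = True  [¬U ∨ True]
¬(Q ∨ (Q ∧ Q)) → (Q → R) = U → True = True
In Weak Kleene logic: Q ∧ Q = U ∧ U = U
Q ∨ (Q ∧ Q) = U ∨ U = U
¬(Q ∨ (Q ∧ Q)) = ¬U = U
Q → R = U → True = U  [any arg is the third value ⇒ result is the third value]
¬(Q ∨ (Q ∧ Q)) → (Q → R) = U → U = U
They differ because Strong Kleene logic and Weak Kleene logic treat U differently under the binary connectives.

True; U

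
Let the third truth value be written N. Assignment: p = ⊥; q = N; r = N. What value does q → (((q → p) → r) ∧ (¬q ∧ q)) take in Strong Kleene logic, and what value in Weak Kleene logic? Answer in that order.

N; N

In Strong Kleene logic: q → p = N → ⊥ = N
(q → p) → r = N → N = N
¬q = ¬N = N
¬q ∧ q = N ∧ N = N
((q → p) → r) ∧ (¬q ∧ q) = N ∧ N = N
q → (((q → p) → r) ∧ (¬q ∧ q)) = N → N = N
In Weak Kleene logic: q → p = N → ⊥ = N  [any arg is the third value ⇒ result is the third value]
(q → p) → r = N → N = N
¬q = ¬N = N
¬q ∧ q = N ∧ N = N
((q → p) → r) ∧ (¬q ∧ q) = N ∧ N = N
q → (((q → p) → r) ∧ (¬q ∧ q)) = N → N = N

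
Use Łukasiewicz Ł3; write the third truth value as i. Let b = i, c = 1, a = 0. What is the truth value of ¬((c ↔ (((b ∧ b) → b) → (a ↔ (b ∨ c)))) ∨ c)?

b ∧ b = i ∧ i = i
(b ∧ b) → b = i → i = 1  [min(1, 1−½+½)]
b ∨ c = i ∨ 1 = 1
a ↔ (b ∨ c) = 0 ↔ 1 = 0
((b ∧ b) → b) → (a ↔ (b ∨ c)) = 1 → 0 = 0
c ↔ (((b ∧ b) → b) → (a ↔ (b ∨ c))) = 1 ↔ 0 = 0
(c ↔ (((b ∧ b) → b) → (a ↔ (b ∨ c)))) ∨ c = 0 ∨ 1 = 1
¬((c ↔ (((b ∧ b) → b) → (a ↔ (b ∨ c)))) ∨ c) = ¬1 = 0

0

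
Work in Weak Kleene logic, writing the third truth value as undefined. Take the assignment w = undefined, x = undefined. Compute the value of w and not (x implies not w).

undefined

not w = not undefined = undefined
x implies not w = undefined implies undefined = undefined  [any arg is the third value ⇒ result is the third value]
not (x implies not w) = not undefined = undefined
w and not (x implies not w) = undefined and undefined = undefined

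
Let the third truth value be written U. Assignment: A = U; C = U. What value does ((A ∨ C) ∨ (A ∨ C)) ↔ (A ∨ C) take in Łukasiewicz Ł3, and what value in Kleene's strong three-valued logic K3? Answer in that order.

True; U

In Łukasiewicz Ł3: A ∨ C = U ∨ U = U
A ∨ C = U ∨ U = U
(A ∨ C) ∨ (A ∨ C) = U ∨ U = U
A ∨ C = U ∨ U = U
((A ∨ C) ∨ (A ∨ C)) ↔ (A ∨ C) = U ↔ U = True  [1 − |½−½|]
In Kleene's strong three-valued logic K3: A ∨ C = U ∨ U = U
A ∨ C = U ∨ U = U
(A ∨ C) ∨ (A ∨ C) = U ∨ U = U
A ∨ C = U ∨ U = U
((A ∨ C) ∨ (A ∨ C)) ↔ (A ∨ C) = U ↔ U = U
They differ because Łukasiewicz Ł3 and Kleene's strong three-valued logic K3 treat U differently under implication.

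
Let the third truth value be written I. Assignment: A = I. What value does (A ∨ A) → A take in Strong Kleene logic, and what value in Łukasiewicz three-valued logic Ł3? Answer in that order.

In Strong Kleene logic: A ∨ A = I ∨ I = I
(A ∨ A) → A = I → I = I
In Łukasiewicz three-valued logic Ł3: A ∨ A = I ∨ I = I
(A ∨ A) → A = I → I = True  [min(1, 1−½+½)]
They differ because Strong Kleene logic and Łukasiewicz three-valued logic Ł3 treat I differently under implication.

I; True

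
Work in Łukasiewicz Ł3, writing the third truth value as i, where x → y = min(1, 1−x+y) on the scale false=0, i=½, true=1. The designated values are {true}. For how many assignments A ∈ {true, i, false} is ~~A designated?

A=true: true ✓
A=i: i ·
A=false: false ·

1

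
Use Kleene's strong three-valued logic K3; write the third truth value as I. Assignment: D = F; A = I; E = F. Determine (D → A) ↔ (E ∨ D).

D → A = F → I = T
E ∨ D = F ∨ F = F
(D → A) ↔ (E ∨ D) = T ↔ F = F

F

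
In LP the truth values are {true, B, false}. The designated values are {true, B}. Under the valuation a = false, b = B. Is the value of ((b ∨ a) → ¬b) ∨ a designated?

Yes

b ∨ a = B ∨ false = B
¬b = ¬B = B
(b ∨ a) → ¬b = B → B = B  [¬B ∨ B]
((b ∨ a) → ¬b) ∨ a = B ∨ false = B
B ∈ {true, B}.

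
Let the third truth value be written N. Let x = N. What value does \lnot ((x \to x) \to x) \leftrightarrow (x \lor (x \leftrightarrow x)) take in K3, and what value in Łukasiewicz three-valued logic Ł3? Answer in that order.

In K3: x \to x = N \to N = N
(x \to x) \to x = N \to N = N
\lnot ((x \to x) \to x) = \lnot N = N
x \leftrightarrow x = N \leftrightarrow N = N
x \lor (x \leftrightarrow x) = N \lor N = N
\lnot ((x \to x) \to x) \leftrightarrow (x \lor (x \leftrightarrow x)) = N \leftrightarrow N = N
In Łukasiewicz three-valued logic Ł3: x \to x = N \to N = True  [min(1, 1−½+½)]
(x \to x) \to x = True \to N = N
\lnot ((x \to x) \to x) = \lnot N = N
x \leftrightarrow x = N \leftrightarrow N = True
x \lor (x \leftrightarrow x) = N \lor True = True
\lnot ((x \to x) \to x) \leftrightarrow (x \lor (x \leftrightarrow x)) = N \leftrightarrow True = N

N; N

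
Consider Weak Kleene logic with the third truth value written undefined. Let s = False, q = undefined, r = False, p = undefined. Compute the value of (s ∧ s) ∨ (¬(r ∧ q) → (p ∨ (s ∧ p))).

undefined

s ∧ s = False ∧ False = False
r ∧ q = False ∧ undefined = undefined
¬(r ∧ q) = ¬undefined = undefined
s ∧ p = False ∧ undefined = undefined
p ∨ (s ∧ p) = undefined ∨ undefined = undefined
¬(r ∧ q) → (p ∨ (s ∧ p)) = undefined → undefined = undefined
(s ∧ s) ∨ (¬(r ∧ q) → (p ∨ (s ∧ p))) = False ∨ undefined = undefined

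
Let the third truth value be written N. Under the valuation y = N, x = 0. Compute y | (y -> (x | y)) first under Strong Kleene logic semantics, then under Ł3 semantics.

In Strong Kleene logic: x | y = 0 | N = N
y -> (x | y) = N -> N = N  [~N | N]
y | (y -> (x | y)) = N | N = N
In Ł3: x | y = 0 | N = N
y -> (x | y) = N -> N = 1  [min(1, 1−½+½)]
y | (y -> (x | y)) = N | 1 = 1
They differ because Strong Kleene logic and Ł3 treat N differently under implication.

N; 1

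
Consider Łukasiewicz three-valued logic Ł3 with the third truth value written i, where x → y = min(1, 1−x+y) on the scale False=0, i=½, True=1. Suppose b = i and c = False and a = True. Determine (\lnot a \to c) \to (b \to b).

\lnot a = \lnot True = False
\lnot a \to c = False \to False = True
b \to b = i \to i = True  [min(1, 1−½+½)]
(\lnot a \to c) \to (b \to b) = True \to True = True

True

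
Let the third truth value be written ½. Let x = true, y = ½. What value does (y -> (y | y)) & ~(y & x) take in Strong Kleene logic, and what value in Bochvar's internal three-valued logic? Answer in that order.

In Strong Kleene logic: y | y = ½ | ½ = ½
y -> (y | y) = ½ -> ½ = ½  [~½ | ½]
y & x = ½ & true = ½
~(y & x) = ~½ = ½
(y -> (y | y)) & ~(y & x) = ½ & ½ = ½
In Bochvar's internal three-valued logic: y | y = ½ | ½ = ½
y -> (y | y) = ½ -> ½ = ½  [any arg is the third value ⇒ result is the third value]
y & x = ½ & true = ½
~(y & x) = ~½ = ½
(y -> (y | y)) & ~(y & x) = ½ & ½ = ½

½; ½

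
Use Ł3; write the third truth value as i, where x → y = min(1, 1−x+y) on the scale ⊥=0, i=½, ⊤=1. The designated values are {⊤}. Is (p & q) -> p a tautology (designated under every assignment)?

Yes

Every assignment of p, q over {⊤, i, ⊥} gives a value in {⊤}.
In particular, with p=i, q=i: (p & q) -> p = ⊤.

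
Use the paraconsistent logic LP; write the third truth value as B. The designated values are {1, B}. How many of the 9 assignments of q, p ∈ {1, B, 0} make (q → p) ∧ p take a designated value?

Of the 9 assignments, 6 give a value in {1, B}.

6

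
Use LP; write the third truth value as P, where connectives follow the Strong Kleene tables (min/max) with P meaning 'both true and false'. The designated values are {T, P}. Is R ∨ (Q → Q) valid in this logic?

Every assignment of R, Q over {T, P, F} gives a value in {T, P}.
In particular, with R=P, Q=P: R ∨ (Q → Q) = P.

Yes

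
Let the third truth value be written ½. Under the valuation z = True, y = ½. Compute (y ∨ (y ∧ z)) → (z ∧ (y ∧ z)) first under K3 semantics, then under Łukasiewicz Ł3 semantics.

½; True

In K3: y ∧ z = ½ ∧ True = ½
y ∨ (y ∧ z) = ½ ∨ ½ = ½
y ∧ z = ½ ∧ True = ½
z ∧ (y ∧ z) = True ∧ ½ = ½
(y ∨ (y ∧ z)) → (z ∧ (y ∧ z)) = ½ → ½ = ½  [¬½ ∨ ½]
In Łukasiewicz Ł3: y ∧ z = ½ ∧ True = ½
y ∨ (y ∧ z) = ½ ∨ ½ = ½
y ∧ z = ½ ∧ True = ½
z ∧ (y ∧ z) = True ∧ ½ = ½
(y ∨ (y ∧ z)) → (z ∧ (y ∧ z)) = ½ → ½ = True  [min(1, 1−½+½)]
They differ because K3 and Łukasiewicz Ł3 treat ½ differently under implication.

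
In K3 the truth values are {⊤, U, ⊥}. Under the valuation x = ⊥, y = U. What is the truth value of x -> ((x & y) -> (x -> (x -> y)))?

x & y = ⊥ & U = ⊥
x -> y = ⊥ -> U = ⊤  [~⊥ | U]
x -> (x -> y) = ⊥ -> ⊤ = ⊤
(x & y) -> (x -> (x -> y)) = ⊥ -> ⊤ = ⊤
x -> ((x & y) -> (x -> (x -> y))) = ⊥ -> ⊤ = ⊤

⊤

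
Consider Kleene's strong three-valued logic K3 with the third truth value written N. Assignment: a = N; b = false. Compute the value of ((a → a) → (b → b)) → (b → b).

true

a → a = N → N = N  [¬N ∨ N]
b → b = false → false = true
(a → a) → (b → b) = N → true = true
b → b = false → false = true
((a → a) → (b → b)) → (b → b) = true → true = true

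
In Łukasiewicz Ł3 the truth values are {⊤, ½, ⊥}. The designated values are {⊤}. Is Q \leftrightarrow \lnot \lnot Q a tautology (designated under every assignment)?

Yes

Every assignment of Q over {⊤, ½, ⊥} gives a value in {⊤}.
In particular, with Q=½: Q \leftrightarrow \lnot \lnot Q = ⊤.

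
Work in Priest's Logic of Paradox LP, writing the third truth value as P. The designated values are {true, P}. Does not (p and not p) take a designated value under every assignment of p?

Yes

Every assignment of p over {true, P, false} gives a value in {true, P}.
In particular, with p=P: not (p and not p) = P.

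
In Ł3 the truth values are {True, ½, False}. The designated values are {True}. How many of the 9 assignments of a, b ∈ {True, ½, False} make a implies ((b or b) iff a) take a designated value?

7

Of the 9 assignments, 7 give a value in {True}.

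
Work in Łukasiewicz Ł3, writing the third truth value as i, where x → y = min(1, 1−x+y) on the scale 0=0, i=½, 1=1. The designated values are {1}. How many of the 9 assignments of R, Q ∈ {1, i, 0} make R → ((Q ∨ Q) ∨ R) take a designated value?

9

Of the 9 assignments, 9 give a value in {1}.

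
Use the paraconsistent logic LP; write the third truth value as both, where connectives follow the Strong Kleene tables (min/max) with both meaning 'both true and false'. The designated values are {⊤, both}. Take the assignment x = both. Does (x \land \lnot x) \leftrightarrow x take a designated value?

Yes

\lnot x = \lnot both = both
x \land \lnot x = both \land both = both
(x \land \lnot x) \leftrightarrow x = both \leftrightarrow both = both
both ∈ {⊤, both}.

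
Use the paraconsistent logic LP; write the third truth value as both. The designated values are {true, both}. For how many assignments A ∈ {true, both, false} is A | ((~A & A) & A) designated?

A=true: true ✓
A=both: both ✓
A=false: false ·

2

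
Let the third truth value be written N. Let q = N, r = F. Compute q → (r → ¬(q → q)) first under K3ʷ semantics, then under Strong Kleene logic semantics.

In K3ʷ: q → q = N → N = N  [any arg is the third value ⇒ result is the third value]
¬(q → q) = ¬N = N
r → ¬(q → q) = F → N = N
q → (r → ¬(q → q)) = N → N = N
In Strong Kleene logic: q → q = N → N = N  [¬N ∨ N]
¬(q → q) = ¬N = N
r → ¬(q → q) = F → N = T
q → (r → ¬(q → q)) = N → T = T
They differ because K3ʷ and Strong Kleene logic treat N differently under the binary connectives.

N; T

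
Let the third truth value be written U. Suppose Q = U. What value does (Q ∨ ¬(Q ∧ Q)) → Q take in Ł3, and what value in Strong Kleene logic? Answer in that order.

⊤; U

In Ł3: Q ∧ Q = U ∧ U = U
¬(Q ∧ Q) = ¬U = U
Q ∨ ¬(Q ∧ Q) = U ∨ U = U
(Q ∨ ¬(Q ∧ Q)) → Q = U → U = ⊤  [min(1, 1−½+½)]
In Strong Kleene logic: Q ∧ Q = U ∧ U = U
¬(Q ∧ Q) = ¬U = U
Q ∨ ¬(Q ∧ Q) = U ∨ U = U
(Q ∨ ¬(Q ∧ Q)) → Q = U → U = U  [¬U ∨ U]
They differ because Ł3 and Strong Kleene logic treat U differently under implication.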